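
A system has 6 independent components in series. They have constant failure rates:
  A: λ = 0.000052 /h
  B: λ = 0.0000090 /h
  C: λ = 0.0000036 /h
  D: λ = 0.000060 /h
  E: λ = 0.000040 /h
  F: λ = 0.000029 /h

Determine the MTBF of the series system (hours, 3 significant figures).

5170

Series of exponential components: λ_sys = Σ λ_i
λ_sys = 0.000052 + 0.0000090 + 0.0000036 + 0.000060 + 0.000040 + 0.000029 = 1.9360e-04 /h
MTBF = 1 / λ_sys = 5170 h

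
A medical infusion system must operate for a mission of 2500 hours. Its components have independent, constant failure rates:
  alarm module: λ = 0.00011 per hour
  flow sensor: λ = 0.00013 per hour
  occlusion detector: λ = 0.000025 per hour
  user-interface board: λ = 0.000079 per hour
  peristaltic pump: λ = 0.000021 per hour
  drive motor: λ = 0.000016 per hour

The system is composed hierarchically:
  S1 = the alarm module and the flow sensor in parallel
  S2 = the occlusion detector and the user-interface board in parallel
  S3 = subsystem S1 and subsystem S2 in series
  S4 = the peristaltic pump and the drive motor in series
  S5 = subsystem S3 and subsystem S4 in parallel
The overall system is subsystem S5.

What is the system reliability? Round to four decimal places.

0.9932

R(alarm module) = exp(−0.00011 × 2500) = 0.759572
R(flow sensor) = exp(−0.00013 × 2500) = 0.722527
R(occlusion detector) = exp(−0.000025 × 2500) = 0.939413
R(user-interface board) = exp(−0.000079 × 2500) = 0.820780
R(peristaltic pump) = exp(−0.000021 × 2500) = 0.948854
R(drive motor) = exp(−0.000016 × 2500) = 0.960789
Parallel (alarm module and flow sensor): 1 − (1 − 0.759572)(1 − 0.722527) = 0.933288
Parallel (occlusion detector and user-interface board): 1 − (1 − 0.939413)(1 − 0.820780) = 0.989142
Series ([0.933288] and [0.989142]): 0.933288 × 0.989142 = 0.923154
Series (peristaltic pump and drive motor): 0.948854 × 0.960789 = 0.911648
Parallel ([0.923154] and [0.911648]): 1 − (1 − 0.923154)(1 − 0.911648) = 0.9932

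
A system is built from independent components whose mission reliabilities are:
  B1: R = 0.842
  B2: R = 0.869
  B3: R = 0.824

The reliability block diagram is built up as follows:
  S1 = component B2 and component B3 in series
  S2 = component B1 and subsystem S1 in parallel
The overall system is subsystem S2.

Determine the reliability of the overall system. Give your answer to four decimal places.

Series (B2 and B3): 0.869000 × 0.824000 = 0.716056
Parallel (B1 and [0.716056]): 1 − (1 − 0.842000)(1 − 0.716056) = 0.9551

0.9551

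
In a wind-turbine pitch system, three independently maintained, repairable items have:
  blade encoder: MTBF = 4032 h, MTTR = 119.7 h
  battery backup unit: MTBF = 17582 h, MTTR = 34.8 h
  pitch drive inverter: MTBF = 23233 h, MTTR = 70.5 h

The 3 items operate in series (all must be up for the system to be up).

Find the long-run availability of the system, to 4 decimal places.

A(blade encoder) = MTBF/(MTBF+MTTR) = 4032/(4032+119.7) = 0.971168
A(battery backup unit) = MTBF/(MTBF+MTTR) = 17582/(17582+34.8) = 0.998025
A(pitch drive inverter) = MTBF/(MTBF+MTTR) = 23233/(23233+70.5) = 0.996975
Series availability: 0.971168 × 0.998025 × 0.996975 = 0.9663

0.9663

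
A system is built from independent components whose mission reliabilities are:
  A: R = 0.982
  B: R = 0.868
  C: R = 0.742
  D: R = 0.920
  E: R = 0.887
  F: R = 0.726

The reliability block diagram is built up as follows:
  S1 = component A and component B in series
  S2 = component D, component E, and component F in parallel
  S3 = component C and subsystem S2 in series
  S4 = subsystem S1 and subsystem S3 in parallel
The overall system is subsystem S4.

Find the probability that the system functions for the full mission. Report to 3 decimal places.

Series (A and B): 0.98200 × 0.86800 = 0.85238
Parallel (D, E, and F): 1 − (1 − 0.92000)(1 − 0.88700)(1 − 0.72600) = 0.99752
Series (C and [0.99752]): 0.74200 × 0.99752 = 0.74016
Parallel ([0.85238] and [0.74016]): 1 − (1 − 0.85238)(1 − 0.74016) = 0.962

0.962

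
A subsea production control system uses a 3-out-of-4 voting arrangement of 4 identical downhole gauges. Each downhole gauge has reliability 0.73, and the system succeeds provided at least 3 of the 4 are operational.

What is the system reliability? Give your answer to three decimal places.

R = Σ_{i=3}^{4} C(4,i) p^i (1−p)^{4−i} with p = 0.73
C(4,3)·0.73^3·0.27^1 = 0.42014
C(4,4)·0.73^4·0.27^0 = 0.28398
Sum = 0.704

0.704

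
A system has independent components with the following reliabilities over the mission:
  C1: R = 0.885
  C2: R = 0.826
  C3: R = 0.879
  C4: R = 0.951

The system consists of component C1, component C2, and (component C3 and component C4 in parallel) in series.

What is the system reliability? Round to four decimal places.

0.7267

Parallel (C3 and C4): 1 − (1 − 0.879000)(1 − 0.951000) = 0.994071
Series (C1, C2, and [0.994071]): 0.885000 × 0.826000 × 0.994071 = 0.7267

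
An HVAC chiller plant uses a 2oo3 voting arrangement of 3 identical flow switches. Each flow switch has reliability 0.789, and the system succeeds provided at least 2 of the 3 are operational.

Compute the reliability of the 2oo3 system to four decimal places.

R = Σ_{i=2}^{3} C(3,i) p^i (1−p)^{3−i} with p = 0.789
C(3,2)·0.789^2·0.211^1 = 0.394056
C(3,3)·0.789^3·0.211^0 = 0.491169
Sum = 0.8852

0.8852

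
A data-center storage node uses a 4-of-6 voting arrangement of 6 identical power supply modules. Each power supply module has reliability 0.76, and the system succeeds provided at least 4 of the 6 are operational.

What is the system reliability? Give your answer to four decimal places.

0.8461

R = Σ_{i=4}^{6} C(6,i) p^i (1−p)^{6−i} with p = 0.76
C(6,4)·0.76^4·0.24^2 = 0.288249
C(6,5)·0.76^5·0.24^1 = 0.365116
C(6,6)·0.76^6·0.24^0 = 0.192700
Sum = 0.8461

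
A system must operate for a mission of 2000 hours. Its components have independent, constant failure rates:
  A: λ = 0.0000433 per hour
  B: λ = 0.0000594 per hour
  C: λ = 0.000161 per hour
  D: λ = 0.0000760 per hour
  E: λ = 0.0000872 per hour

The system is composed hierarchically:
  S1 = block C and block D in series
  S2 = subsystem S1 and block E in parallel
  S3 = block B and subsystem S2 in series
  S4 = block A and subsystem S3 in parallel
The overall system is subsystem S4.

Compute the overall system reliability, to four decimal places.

0.9863

R(A) = exp(−0.0000433 × 2000) = 0.917044
R(B) = exp(−0.0000594 × 2000) = 0.887985
R(C) = exp(−0.000161 × 2000) = 0.724698
R(D) = exp(−0.0000760 × 2000) = 0.858988
R(E) = exp(−0.0000872 × 2000) = 0.839961
Series (C and D): 0.724698 × 0.858988 = 0.622507
Parallel ([0.622507] and E): 1 − (1 − 0.622507)(1 − 0.839961) = 0.939586
Series (B and [0.939586]): 0.887985 × 0.939586 = 0.834338
Parallel (A and [0.834338]): 1 − (1 − 0.917044)(1 − 0.834338) = 0.9863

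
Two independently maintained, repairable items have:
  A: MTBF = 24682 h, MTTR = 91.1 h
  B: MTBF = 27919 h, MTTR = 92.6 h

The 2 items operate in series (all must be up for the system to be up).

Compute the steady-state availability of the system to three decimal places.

A(A) = MTBF/(MTBF+MTTR) = 24682/(24682+91.1) = 0.996323
A(B) = MTBF/(MTBF+MTTR) = 27919/(27919+92.6) = 0.996694
Series availability: 0.996323 × 0.996694 = 0.993

0.993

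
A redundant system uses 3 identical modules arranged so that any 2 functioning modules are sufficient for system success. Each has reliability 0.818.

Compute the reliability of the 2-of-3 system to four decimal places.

0.9127

R = Σ_{i=2}^{3} C(3,i) p^i (1−p)^{3−i} with p = 0.818
C(3,2)·0.818^2·0.182^1 = 0.365342
C(3,3)·0.818^3·0.182^0 = 0.547343
Sum = 0.9127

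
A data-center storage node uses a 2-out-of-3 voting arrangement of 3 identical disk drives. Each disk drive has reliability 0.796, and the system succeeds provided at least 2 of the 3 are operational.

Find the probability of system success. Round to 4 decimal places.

0.8921

R = Σ_{i=2}^{3} C(3,i) p^i (1−p)^{3−i} with p = 0.796
C(3,2)·0.796^2·0.204^1 = 0.387773
C(3,3)·0.796^3·0.204^0 = 0.504358
Sum = 0.8921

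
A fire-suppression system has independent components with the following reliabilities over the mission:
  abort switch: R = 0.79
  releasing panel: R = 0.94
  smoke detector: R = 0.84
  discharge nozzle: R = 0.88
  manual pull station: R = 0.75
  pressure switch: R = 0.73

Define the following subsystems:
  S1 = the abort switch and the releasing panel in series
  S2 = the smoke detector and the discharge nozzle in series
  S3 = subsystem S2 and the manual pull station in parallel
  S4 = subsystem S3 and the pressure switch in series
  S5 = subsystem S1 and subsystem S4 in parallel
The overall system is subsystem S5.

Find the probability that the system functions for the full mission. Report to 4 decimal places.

0.9183

Series (abort switch and releasing panel): 0.790000 × 0.940000 = 0.742600
Series (smoke detector and discharge nozzle): 0.840000 × 0.880000 = 0.739200
Parallel ([0.739200] and manual pull station): 1 − (1 − 0.739200)(1 − 0.750000) = 0.934800
Series ([0.934800] and pressure switch): 0.934800 × 0.730000 = 0.682404
Parallel ([0.742600] and [0.682404]): 1 − (1 − 0.742600)(1 − 0.682404) = 0.9183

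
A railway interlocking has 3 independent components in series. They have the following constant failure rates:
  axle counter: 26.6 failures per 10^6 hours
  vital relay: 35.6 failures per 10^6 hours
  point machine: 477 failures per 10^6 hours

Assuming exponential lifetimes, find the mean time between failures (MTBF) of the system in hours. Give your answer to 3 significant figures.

Series of exponential components: λ_sys = Σ λ_i
λ_sys = 0.0000266 + 0.0000356 + 0.000477 = 5.3920e-04 /h
MTBF = 1 / λ_sys = 1850 h

1850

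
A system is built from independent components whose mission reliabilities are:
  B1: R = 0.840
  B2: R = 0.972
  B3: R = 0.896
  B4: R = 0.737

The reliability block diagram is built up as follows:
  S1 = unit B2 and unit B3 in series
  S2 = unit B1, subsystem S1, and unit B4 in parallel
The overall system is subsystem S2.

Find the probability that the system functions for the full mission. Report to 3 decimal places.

0.995

Series (B2 and B3): 0.97200 × 0.89600 = 0.87091
Parallel (B1, [0.87091], and B4): 1 − (1 − 0.84000)(1 − 0.87091)(1 − 0.73700) = 0.995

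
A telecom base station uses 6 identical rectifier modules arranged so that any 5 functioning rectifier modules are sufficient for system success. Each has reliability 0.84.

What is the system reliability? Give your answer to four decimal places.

R = Σ_{i=5}^{6} C(6,i) p^i (1−p)^{6−i} with p = 0.84
C(6,5)·0.84^5·0.16^1 = 0.401483
C(6,6)·0.84^6·0.16^0 = 0.351298
Sum = 0.7528

0.7528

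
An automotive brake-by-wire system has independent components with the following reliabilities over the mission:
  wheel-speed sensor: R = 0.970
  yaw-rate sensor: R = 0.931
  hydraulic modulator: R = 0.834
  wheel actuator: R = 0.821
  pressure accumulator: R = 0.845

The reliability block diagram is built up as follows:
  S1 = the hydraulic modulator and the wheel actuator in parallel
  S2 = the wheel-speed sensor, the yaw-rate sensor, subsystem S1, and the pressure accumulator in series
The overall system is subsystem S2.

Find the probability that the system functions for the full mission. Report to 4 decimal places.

Parallel (hydraulic modulator and wheel actuator): 1 − (1 − 0.834000)(1 − 0.821000) = 0.970286
Series (wheel-speed sensor, yaw-rate sensor, [0.970286], and pressure accumulator): 0.970000 × 0.931000 × 0.970286 × 0.845000 = 0.7404

0.7404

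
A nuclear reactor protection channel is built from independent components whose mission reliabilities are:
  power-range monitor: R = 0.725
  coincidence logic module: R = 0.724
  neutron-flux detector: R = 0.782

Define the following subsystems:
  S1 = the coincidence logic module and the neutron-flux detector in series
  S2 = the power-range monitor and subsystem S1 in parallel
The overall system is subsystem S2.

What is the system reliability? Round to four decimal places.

0.8807

Series (coincidence logic module and neutron-flux detector): 0.724000 × 0.782000 = 0.566168
Parallel (power-range monitor and [0.566168]): 1 − (1 − 0.725000)(1 − 0.566168) = 0.8807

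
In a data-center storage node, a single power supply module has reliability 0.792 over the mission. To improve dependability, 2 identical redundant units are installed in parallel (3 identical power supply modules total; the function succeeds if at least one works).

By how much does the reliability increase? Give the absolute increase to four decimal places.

0.1990

R_before = 0.792
R_after = 1 − (1 − 0.792)^3 = 0.9910
ΔR = 0.9910 − 0.792 = 0.1990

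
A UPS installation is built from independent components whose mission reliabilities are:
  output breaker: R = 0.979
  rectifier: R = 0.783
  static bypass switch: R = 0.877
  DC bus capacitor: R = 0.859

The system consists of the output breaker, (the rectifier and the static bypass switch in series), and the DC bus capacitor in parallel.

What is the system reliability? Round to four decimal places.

Series (rectifier and static bypass switch): 0.783000 × 0.877000 = 0.686691
Parallel (output breaker, [0.686691], and DC bus capacitor): 1 − (1 − 0.979000)(1 − 0.686691)(1 − 0.859000) = 0.9991

0.9991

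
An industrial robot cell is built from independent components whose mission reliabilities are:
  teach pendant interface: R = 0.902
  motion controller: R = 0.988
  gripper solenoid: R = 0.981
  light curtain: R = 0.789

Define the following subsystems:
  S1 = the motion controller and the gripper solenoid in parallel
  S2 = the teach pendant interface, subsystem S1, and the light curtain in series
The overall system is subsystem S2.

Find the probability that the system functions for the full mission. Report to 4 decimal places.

0.7115

Parallel (motion controller and gripper solenoid): 1 − (1 − 0.988000)(1 − 0.981000) = 0.999772
Series (teach pendant interface, [0.999772], and light curtain): 0.902000 × 0.999772 × 0.789000 = 0.7115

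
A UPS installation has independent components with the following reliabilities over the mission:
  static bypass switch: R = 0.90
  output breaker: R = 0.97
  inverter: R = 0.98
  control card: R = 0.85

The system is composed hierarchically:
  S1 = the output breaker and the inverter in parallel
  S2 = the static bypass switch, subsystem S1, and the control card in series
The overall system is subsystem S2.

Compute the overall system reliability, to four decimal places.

0.7645

Parallel (output breaker and inverter): 1 − (1 − 0.970000)(1 − 0.980000) = 0.999400
Series (static bypass switch, [0.999400], and control card): 0.900000 × 0.999400 × 0.850000 = 0.7645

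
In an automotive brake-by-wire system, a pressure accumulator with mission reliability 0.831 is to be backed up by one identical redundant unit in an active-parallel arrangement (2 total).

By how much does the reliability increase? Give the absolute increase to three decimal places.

R_before = 0.831
R_after = 1 − (1 − 0.831)^2 = 0.971
ΔR = 0.971 − 0.831 = 0.140

0.140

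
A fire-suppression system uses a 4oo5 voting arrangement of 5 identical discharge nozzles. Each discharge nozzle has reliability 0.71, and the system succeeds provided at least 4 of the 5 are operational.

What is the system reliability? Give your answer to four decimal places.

R = Σ_{i=4}^{5} C(5,i) p^i (1−p)^{5−i} with p = 0.71
C(5,4)·0.71^4·0.29^1 = 0.368469
C(5,5)·0.71^5·0.29^0 = 0.180423
Sum = 0.5489

0.5489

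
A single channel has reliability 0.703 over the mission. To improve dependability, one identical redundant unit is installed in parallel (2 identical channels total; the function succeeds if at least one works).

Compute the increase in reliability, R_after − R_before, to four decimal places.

0.2088

R_before = 0.703
R_after = 1 − (1 − 0.703)^2 = 0.9118
ΔR = 0.9118 − 0.703 = 0.2088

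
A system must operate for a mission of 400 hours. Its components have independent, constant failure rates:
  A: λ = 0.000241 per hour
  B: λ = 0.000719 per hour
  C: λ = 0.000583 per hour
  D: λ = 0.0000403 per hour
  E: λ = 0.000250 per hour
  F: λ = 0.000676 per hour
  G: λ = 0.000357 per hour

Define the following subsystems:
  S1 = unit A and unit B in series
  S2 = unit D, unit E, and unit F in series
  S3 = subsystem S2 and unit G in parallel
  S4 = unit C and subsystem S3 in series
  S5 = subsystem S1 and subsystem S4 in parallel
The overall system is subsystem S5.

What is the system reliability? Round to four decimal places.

0.9229

R(A) = exp(−0.000241 × 400) = 0.908101
R(B) = exp(−0.000719 × 400) = 0.750062
R(C) = exp(−0.000583 × 400) = 0.791995
R(D) = exp(−0.0000403 × 400) = 0.984009
R(E) = exp(−0.000250 × 400) = 0.904837
R(F) = exp(−0.000676 × 400) = 0.763074
R(G) = exp(−0.000357 × 400) = 0.866927
Series (A and B): 0.908101 × 0.750062 = 0.681132
Series (D, E, and F): 0.984009 × 0.904837 × 0.763074 = 0.679416
Parallel ([0.679416] and G): 1 − (1 − 0.679416)(1 − 0.866927) = 0.957339
Series (C and [0.957339]): 0.791995 × 0.957339 = 0.758208
Parallel ([0.681132] and [0.758208]): 1 − (1 − 0.681132)(1 − 0.758208) = 0.9229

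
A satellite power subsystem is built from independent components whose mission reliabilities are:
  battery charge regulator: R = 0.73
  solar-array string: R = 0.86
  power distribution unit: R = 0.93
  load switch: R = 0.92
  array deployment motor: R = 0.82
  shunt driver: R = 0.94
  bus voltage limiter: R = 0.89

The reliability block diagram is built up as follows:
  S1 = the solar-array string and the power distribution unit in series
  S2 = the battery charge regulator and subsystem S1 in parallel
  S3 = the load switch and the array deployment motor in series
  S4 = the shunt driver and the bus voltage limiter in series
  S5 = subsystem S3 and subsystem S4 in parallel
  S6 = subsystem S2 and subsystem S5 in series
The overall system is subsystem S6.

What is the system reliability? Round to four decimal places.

0.9080

Series (solar-array string and power distribution unit): 0.860000 × 0.930000 = 0.799800
Parallel (battery charge regulator and [0.799800]): 1 − (1 − 0.730000)(1 − 0.799800) = 0.945946
Series (load switch and array deployment motor): 0.920000 × 0.820000 = 0.754400
Series (shunt driver and bus voltage limiter): 0.940000 × 0.890000 = 0.836600
Parallel ([0.754400] and [0.836600]): 1 − (1 − 0.754400)(1 − 0.836600) = 0.959869
Series ([0.945946] and [0.959869]): 0.945946 × 0.959869 = 0.9080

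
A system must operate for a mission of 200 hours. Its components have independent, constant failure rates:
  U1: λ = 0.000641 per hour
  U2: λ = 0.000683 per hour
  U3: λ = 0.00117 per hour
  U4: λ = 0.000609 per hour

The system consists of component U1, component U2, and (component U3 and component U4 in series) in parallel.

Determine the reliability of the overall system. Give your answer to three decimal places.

0.995

R(U1) = exp(−0.000641 × 200) = 0.87968
R(U2) = exp(−0.000683 × 200) = 0.87232
R(U3) = exp(−0.00117 × 200) = 0.79136
R(U4) = exp(−0.000609 × 200) = 0.88533
Series (U3 and U4): 0.79136 × 0.88533 = 0.70061
Parallel (U1, U2, and [0.70061]): 1 − (1 − 0.87968)(1 − 0.87232)(1 − 0.70061) = 0.995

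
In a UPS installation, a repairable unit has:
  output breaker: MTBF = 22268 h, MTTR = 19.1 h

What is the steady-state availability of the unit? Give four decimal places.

0.9991

A(output breaker) = MTBF/(MTBF+MTTR) = 22268/(22268+19.1) = 0.9991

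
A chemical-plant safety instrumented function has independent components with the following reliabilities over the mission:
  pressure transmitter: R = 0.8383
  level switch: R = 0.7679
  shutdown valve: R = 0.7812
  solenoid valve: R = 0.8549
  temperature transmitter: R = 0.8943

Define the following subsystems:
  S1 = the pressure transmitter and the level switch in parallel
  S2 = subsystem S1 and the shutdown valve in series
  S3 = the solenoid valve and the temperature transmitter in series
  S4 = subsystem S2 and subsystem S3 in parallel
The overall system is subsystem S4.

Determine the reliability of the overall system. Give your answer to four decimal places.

Parallel (pressure transmitter and level switch): 1 − (1 − 0.838300)(1 − 0.767900) = 0.962469
Series ([0.962469] and shutdown valve): 0.962469 × 0.781200 = 0.751881
Series (solenoid valve and temperature transmitter): 0.854900 × 0.894300 = 0.764537
Parallel ([0.751881] and [0.764537]): 1 − (1 − 0.751881)(1 − 0.764537) = 0.9416

0.9416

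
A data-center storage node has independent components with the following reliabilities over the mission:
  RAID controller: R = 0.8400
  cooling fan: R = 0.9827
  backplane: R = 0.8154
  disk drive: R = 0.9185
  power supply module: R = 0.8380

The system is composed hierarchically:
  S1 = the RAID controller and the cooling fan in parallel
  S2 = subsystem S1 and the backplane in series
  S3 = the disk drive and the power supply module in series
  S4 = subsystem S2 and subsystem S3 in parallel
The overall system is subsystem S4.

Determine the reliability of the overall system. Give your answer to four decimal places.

0.9570

Parallel (RAID controller and cooling fan): 1 − (1 − 0.840000)(1 − 0.982700) = 0.997232
Series ([0.997232] and backplane): 0.997232 × 0.815400 = 0.813143
Series (disk drive and power supply module): 0.918500 × 0.838000 = 0.769703
Parallel ([0.813143] and [0.769703]): 1 − (1 − 0.813143)(1 − 0.769703) = 0.9570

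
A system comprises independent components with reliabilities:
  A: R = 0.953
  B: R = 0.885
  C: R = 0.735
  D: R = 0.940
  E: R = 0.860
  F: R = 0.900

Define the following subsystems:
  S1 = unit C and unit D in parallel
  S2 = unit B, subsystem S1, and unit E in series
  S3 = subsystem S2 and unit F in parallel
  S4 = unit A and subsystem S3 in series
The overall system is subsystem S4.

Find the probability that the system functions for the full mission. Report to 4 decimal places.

Parallel (C and D): 1 − (1 − 0.735000)(1 − 0.940000) = 0.984100
Series (B, [0.984100], and E): 0.885000 × 0.984100 × 0.860000 = 0.748999
Parallel ([0.748999] and F): 1 − (1 − 0.748999)(1 − 0.900000) = 0.974900
Series (A and [0.974900]): 0.953000 × 0.974900 = 0.9291

0.9291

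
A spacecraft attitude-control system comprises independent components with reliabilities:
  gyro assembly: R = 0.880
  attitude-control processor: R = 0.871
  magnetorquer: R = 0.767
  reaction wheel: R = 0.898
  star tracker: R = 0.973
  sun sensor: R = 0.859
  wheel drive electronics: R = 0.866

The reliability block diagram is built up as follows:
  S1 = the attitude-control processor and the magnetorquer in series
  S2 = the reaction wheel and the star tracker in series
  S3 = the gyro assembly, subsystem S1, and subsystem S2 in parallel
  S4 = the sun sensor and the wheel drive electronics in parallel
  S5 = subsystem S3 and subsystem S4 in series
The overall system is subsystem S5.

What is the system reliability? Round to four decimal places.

0.9762

Series (attitude-control processor and magnetorquer): 0.871000 × 0.767000 = 0.668057
Series (reaction wheel and star tracker): 0.898000 × 0.973000 = 0.873754
Parallel (gyro assembly, [0.668057], and [0.873754]): 1 − (1 − 0.880000)(1 − 0.668057)(1 − 0.873754) = 0.994971
Parallel (sun sensor and wheel drive electronics): 1 − (1 − 0.859000)(1 − 0.866000) = 0.981106
Series ([0.994971] and [0.981106]): 0.994971 × 0.981106 = 0.9762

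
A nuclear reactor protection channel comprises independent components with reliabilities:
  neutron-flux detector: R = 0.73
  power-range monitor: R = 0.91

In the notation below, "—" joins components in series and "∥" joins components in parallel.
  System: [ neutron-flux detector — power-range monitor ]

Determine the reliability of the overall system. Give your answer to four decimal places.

Series (neutron-flux detector and power-range monitor): 0.730000 × 0.910000 = 0.6643

0.6643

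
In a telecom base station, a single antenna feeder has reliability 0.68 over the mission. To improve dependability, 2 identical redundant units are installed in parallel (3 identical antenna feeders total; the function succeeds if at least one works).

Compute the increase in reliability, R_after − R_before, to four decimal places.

0.2872

R_before = 0.68
R_after = 1 − (1 − 0.68)^3 = 0.9672
ΔR = 0.9672 − 0.68 = 0.2872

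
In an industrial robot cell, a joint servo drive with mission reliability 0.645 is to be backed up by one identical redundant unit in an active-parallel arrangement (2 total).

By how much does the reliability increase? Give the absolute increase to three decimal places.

0.229

R_before = 0.645
R_after = 1 − (1 − 0.645)^2 = 0.874
ΔR = 0.874 − 0.645 = 0.229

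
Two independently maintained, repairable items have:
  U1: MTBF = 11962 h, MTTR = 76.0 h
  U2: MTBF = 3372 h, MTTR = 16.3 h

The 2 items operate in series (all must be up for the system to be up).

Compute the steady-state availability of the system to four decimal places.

0.9889

A(U1) = MTBF/(MTBF+MTTR) = 11962/(11962+76.0) = 0.993687
A(U2) = MTBF/(MTBF+MTTR) = 3372/(3372+16.3) = 0.995189
Series availability: 0.993687 × 0.995189 = 0.9889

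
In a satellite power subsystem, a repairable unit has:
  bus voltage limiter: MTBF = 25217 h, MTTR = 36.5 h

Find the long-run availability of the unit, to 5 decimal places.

A(bus voltage limiter) = MTBF/(MTBF+MTTR) = 25217/(25217+36.5) = 0.99855

0.99855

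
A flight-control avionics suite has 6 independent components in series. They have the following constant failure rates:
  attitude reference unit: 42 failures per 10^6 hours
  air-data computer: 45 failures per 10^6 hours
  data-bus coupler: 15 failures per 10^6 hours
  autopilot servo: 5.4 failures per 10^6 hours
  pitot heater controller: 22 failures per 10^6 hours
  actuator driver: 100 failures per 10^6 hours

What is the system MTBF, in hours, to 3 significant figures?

Series of exponential components: λ_sys = Σ λ_i
λ_sys = 0.000042 + 0.000045 + 0.000015 + 0.0000054 + 0.000022 + 0.00010 = 2.2940e-04 /h
MTBF = 1 / λ_sys = 4360 h

4360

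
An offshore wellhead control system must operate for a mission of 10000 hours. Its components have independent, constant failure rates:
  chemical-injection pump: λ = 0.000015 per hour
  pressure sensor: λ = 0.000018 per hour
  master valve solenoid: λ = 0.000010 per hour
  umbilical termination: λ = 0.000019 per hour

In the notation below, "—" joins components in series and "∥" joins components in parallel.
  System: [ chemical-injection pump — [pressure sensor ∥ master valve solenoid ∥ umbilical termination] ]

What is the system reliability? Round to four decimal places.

R(chemical-injection pump) = exp(−0.000015 × 10000) = 0.860708
R(pressure sensor) = exp(−0.000018 × 10000) = 0.835270
R(master valve solenoid) = exp(−0.000010 × 10000) = 0.904837
R(umbilical termination) = exp(−0.000019 × 10000) = 0.826959
Parallel (pressure sensor, master valve solenoid, and umbilical termination): 1 − (1 − 0.835270)(1 − 0.904837)(1 − 0.826959) = 0.997287
Series (chemical-injection pump and [0.997287]): 0.860708 × 0.997287 = 0.8584

0.8584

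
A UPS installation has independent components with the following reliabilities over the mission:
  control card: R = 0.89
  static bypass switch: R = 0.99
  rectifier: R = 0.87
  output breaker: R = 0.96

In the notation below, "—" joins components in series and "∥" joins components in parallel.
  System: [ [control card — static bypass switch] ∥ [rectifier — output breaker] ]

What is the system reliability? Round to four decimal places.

0.9804

Series (control card and static bypass switch): 0.890000 × 0.990000 = 0.881100
Series (rectifier and output breaker): 0.870000 × 0.960000 = 0.835200
Parallel ([0.881100] and [0.835200]): 1 − (1 − 0.881100)(1 − 0.835200) = 0.9804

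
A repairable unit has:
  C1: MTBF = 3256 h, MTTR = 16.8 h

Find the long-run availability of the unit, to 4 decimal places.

0.9949

A(C1) = MTBF/(MTBF+MTTR) = 3256/(3256+16.8) = 0.9949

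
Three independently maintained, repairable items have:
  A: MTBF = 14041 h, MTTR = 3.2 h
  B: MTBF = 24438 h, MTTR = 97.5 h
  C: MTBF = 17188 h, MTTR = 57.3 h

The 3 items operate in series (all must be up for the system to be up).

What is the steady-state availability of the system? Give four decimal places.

A(A) = MTBF/(MTBF+MTTR) = 14041/(14041+3.2) = 0.999772
A(B) = MTBF/(MTBF+MTTR) = 24438/(24438+97.5) = 0.996026
A(C) = MTBF/(MTBF+MTTR) = 17188/(17188+57.3) = 0.996677
Series availability: 0.999772 × 0.996026 × 0.996677 = 0.9925

0.9925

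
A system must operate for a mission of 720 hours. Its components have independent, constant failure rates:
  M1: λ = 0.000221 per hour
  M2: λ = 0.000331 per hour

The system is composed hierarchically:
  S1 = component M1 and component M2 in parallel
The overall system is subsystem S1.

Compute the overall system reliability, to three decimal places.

R(M1) = exp(−0.000221 × 720) = 0.85289
R(M2) = exp(−0.000331 × 720) = 0.78795
Parallel (M1 and M2): 1 − (1 − 0.85289)(1 − 0.78795) = 0.969

0.969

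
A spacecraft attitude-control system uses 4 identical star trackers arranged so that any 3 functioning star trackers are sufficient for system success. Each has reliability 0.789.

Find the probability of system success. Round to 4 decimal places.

0.8021

R = Σ_{i=3}^{4} C(4,i) p^i (1−p)^{4−i} with p = 0.789
C(4,3)·0.789^3·0.211^1 = 0.414547
C(4,4)·0.789^4·0.211^0 = 0.387532
Sum = 0.8021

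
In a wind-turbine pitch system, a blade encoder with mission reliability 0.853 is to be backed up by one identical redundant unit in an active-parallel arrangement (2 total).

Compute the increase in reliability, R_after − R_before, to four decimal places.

R_before = 0.853
R_after = 1 − (1 − 0.853)^2 = 0.9784
ΔR = 0.9784 − 0.853 = 0.1254

0.1254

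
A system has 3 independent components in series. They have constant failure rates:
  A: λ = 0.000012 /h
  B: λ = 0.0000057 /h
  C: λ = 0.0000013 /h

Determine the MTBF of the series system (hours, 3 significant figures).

Series of exponential components: λ_sys = Σ λ_i
λ_sys = 0.000012 + 0.0000057 + 0.0000013 = 1.9000e-05 /h
MTBF = 1 / λ_sys = 52600 h

52600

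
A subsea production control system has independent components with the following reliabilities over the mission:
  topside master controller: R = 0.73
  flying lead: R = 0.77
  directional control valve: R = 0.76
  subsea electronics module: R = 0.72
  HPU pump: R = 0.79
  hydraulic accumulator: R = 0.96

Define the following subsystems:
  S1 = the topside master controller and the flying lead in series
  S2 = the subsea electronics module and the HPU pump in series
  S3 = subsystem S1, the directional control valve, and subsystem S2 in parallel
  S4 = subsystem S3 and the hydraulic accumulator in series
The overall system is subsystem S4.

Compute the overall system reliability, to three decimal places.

0.916

Series (topside master controller and flying lead): 0.73000 × 0.77000 = 0.56210
Series (subsea electronics module and HPU pump): 0.72000 × 0.79000 = 0.56880
Parallel ([0.56210], directional control valve, and [0.56880]): 1 − (1 − 0.56210)(1 − 0.76000)(1 − 0.56880) = 0.95468
Series ([0.95468] and hydraulic accumulator): 0.95468 × 0.96000 = 0.916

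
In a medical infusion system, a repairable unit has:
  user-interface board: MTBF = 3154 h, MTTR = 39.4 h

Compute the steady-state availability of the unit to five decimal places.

A(user-interface board) = MTBF/(MTBF+MTTR) = 3154/(3154+39.4) = 0.98766

0.98766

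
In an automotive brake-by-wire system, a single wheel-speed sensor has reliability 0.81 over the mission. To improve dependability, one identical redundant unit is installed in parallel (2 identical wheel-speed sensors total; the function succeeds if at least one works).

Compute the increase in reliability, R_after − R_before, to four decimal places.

R_before = 0.81
R_after = 1 − (1 − 0.81)^2 = 0.9639
ΔR = 0.9639 − 0.81 = 0.1539

0.1539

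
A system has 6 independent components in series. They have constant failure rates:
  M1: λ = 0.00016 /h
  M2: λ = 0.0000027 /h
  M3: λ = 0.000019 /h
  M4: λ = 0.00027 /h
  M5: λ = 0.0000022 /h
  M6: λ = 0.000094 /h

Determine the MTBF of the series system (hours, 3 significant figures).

1830

Series of exponential components: λ_sys = Σ λ_i
λ_sys = 0.00016 + 0.0000027 + 0.000019 + 0.00027 + 0.0000022 + 0.000094 = 5.4790e-04 /h
MTBF = 1 / λ_sys = 1830 h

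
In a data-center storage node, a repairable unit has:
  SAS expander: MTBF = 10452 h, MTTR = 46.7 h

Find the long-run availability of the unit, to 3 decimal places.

A(SAS expander) = MTBF/(MTBF+MTTR) = 10452/(10452+46.7) = 0.996

0.996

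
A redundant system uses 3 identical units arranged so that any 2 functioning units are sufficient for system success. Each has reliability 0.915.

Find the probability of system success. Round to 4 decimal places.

R = Σ_{i=2}^{3} C(3,i) p^i (1−p)^{3−i} with p = 0.915
C(3,2)·0.915^2·0.085^1 = 0.213492
C(3,3)·0.915^3·0.085^0 = 0.766061
Sum = 0.9796

0.9796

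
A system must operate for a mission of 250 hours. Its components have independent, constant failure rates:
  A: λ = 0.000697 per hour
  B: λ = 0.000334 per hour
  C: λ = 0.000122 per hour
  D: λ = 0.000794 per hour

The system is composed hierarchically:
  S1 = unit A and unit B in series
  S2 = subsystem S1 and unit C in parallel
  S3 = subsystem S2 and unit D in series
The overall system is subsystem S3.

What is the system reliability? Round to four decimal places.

0.8144

R(A) = exp(−0.000697 × 250) = 0.840087
R(B) = exp(−0.000334 × 250) = 0.919891
R(C) = exp(−0.000122 × 250) = 0.969960
R(D) = exp(−0.000794 × 250) = 0.819960
Series (A and B): 0.840087 × 0.919891 = 0.772788
Parallel ([0.772788] and C): 1 − (1 − 0.772788)(1 − 0.969960) = 0.993175
Series ([0.993175] and D): 0.993175 × 0.819960 = 0.8144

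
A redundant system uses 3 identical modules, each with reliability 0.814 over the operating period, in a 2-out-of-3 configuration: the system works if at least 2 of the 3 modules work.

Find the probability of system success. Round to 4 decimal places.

0.9091

R = Σ_{i=2}^{3} C(3,i) p^i (1−p)^{3−i} with p = 0.814
C(3,2)·0.814^2·0.186^1 = 0.369729
C(3,3)·0.814^3·0.186^0 = 0.539353
Sum = 0.9091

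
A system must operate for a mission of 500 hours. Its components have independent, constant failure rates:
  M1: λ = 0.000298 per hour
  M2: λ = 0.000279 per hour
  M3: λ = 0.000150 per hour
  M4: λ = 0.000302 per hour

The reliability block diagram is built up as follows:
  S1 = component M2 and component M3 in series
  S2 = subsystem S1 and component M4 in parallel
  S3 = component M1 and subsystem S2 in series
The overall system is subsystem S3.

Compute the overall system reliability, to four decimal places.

R(M1) = exp(−0.000298 × 500) = 0.861569
R(M2) = exp(−0.000279 × 500) = 0.869793
R(M3) = exp(−0.000150 × 500) = 0.927743
R(M4) = exp(−0.000302 × 500) = 0.859848
Series (M2 and M3): 0.869793 × 0.927743 = 0.806944
Parallel ([0.806944] and M4): 1 − (1 − 0.806944)(1 − 0.859848) = 0.972943
Series (M1 and [0.972943]): 0.861569 × 0.972943 = 0.8383

0.8383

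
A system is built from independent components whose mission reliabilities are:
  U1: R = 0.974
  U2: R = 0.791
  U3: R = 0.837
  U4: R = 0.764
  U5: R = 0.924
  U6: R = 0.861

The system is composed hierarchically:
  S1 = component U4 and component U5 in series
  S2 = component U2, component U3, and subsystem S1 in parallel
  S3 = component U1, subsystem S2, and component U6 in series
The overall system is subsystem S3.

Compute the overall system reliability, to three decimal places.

0.830

Series (U4 and U5): 0.76400 × 0.92400 = 0.70594
Parallel (U2, U3, and [0.70594]): 1 − (1 − 0.79100)(1 − 0.83700)(1 − 0.70594) = 0.98998
Series (U1, [0.98998], and U6): 0.97400 × 0.98998 × 0.86100 = 0.830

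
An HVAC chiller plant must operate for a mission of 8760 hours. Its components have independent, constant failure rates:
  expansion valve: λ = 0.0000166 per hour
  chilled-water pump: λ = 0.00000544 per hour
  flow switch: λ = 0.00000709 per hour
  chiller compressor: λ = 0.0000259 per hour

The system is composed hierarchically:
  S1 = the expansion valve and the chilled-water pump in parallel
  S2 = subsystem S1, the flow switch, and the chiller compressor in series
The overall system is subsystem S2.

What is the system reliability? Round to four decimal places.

R(expansion valve) = exp(−0.0000166 × 8760) = 0.864663
R(chilled-water pump) = exp(−0.00000544 × 8760) = 0.953463
R(flow switch) = exp(−0.00000709 × 8760) = 0.939781
R(chiller compressor) = exp(−0.0000259 × 8760) = 0.797013
Parallel (expansion valve and chilled-water pump): 1 − (1 − 0.864663)(1 − 0.953463) = 0.993702
Series ([0.993702], flow switch, and chiller compressor): 0.993702 × 0.939781 × 0.797013 = 0.7443

0.7443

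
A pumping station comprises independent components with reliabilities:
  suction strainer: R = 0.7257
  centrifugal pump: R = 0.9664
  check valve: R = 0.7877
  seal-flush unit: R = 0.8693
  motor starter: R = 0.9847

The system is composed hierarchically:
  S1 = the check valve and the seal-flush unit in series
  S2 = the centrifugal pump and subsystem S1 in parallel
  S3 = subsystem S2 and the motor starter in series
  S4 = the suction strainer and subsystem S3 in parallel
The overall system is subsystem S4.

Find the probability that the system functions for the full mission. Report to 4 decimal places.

Series (check valve and seal-flush unit): 0.787700 × 0.869300 = 0.684748
Parallel (centrifugal pump and [0.684748]): 1 − (1 − 0.966400)(1 − 0.684748) = 0.989408
Series ([0.989408] and motor starter): 0.989408 × 0.984700 = 0.974270
Parallel (suction strainer and [0.974270]): 1 − (1 − 0.725700)(1 − 0.974270) = 0.9929

0.9929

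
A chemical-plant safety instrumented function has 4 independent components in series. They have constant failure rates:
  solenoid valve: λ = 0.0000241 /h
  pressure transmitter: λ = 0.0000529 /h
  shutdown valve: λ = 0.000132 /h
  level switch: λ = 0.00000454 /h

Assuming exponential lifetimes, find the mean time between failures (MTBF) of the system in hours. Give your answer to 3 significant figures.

Series of exponential components: λ_sys = Σ λ_i
λ_sys = 0.0000241 + 0.0000529 + 0.000132 + 0.00000454 = 2.1354e-04 /h
MTBF = 1 / λ_sys = 4680 h

4680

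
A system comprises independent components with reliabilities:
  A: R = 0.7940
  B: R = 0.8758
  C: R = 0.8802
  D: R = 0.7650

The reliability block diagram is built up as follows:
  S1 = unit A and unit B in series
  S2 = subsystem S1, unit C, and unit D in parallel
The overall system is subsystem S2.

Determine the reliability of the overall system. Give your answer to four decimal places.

0.9914

Series (A and B): 0.794000 × 0.875800 = 0.695385
Parallel ([0.695385], C, and D): 1 − (1 − 0.695385)(1 − 0.880200)(1 − 0.765000) = 0.9914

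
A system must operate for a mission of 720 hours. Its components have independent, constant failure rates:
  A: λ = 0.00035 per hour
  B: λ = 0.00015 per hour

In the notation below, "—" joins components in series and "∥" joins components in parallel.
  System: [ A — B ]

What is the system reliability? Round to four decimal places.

R(A) = exp(−0.00035 × 720) = 0.777245
R(B) = exp(−0.00015 × 720) = 0.897628
Series (A and B): 0.777245 × 0.897628 = 0.6977

0.6977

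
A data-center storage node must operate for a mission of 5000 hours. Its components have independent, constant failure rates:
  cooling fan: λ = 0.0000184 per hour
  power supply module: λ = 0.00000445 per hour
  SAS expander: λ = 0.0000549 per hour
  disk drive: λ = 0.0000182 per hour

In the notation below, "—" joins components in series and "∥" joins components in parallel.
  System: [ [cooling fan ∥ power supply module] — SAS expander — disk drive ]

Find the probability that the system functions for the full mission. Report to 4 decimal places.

R(cooling fan) = exp(−0.0000184 × 5000) = 0.912105
R(power supply module) = exp(−0.00000445 × 5000) = 0.977996
R(SAS expander) = exp(−0.0000549 × 5000) = 0.759952
R(disk drive) = exp(−0.0000182 × 5000) = 0.913018
Parallel (cooling fan and power supply module): 1 − (1 − 0.912105)(1 − 0.977996) = 0.998066
Series ([0.998066], SAS expander, and disk drive): 0.998066 × 0.759952 × 0.913018 = 0.6925

0.6925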